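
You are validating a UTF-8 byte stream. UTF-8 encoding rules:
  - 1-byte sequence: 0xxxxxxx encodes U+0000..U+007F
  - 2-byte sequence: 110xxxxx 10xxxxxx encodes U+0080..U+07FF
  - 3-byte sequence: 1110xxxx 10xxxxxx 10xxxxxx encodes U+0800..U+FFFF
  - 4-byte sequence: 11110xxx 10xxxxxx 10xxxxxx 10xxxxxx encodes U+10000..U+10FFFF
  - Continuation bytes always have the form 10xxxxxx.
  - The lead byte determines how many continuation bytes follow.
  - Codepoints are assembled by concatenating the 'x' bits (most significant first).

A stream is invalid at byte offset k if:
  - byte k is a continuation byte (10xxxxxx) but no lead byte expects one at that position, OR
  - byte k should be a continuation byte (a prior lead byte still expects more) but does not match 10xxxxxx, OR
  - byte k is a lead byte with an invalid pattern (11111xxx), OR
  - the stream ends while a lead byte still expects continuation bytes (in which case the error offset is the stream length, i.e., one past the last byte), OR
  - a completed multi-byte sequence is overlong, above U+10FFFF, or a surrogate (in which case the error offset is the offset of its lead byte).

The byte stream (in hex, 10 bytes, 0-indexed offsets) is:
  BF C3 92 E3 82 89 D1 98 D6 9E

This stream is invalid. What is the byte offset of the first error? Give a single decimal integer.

Byte[0]=BF: INVALID lead byte (not 0xxx/110x/1110/11110)

Answer: 0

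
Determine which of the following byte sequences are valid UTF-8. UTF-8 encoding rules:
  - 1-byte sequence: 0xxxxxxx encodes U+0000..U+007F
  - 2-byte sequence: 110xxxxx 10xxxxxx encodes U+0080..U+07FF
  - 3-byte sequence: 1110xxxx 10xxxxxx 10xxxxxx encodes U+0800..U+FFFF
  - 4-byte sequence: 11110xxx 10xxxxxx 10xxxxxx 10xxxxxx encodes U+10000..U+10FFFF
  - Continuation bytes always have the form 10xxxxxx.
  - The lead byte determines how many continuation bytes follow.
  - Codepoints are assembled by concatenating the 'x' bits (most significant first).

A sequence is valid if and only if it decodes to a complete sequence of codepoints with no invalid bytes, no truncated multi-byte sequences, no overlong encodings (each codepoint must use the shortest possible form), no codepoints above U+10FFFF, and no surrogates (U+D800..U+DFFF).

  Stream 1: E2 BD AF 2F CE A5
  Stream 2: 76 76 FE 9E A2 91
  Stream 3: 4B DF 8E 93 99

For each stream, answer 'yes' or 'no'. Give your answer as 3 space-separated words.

Stream 1: decodes cleanly. VALID
Stream 2: error at byte offset 2. INVALID
Stream 3: error at byte offset 3. INVALID

Answer: yes no no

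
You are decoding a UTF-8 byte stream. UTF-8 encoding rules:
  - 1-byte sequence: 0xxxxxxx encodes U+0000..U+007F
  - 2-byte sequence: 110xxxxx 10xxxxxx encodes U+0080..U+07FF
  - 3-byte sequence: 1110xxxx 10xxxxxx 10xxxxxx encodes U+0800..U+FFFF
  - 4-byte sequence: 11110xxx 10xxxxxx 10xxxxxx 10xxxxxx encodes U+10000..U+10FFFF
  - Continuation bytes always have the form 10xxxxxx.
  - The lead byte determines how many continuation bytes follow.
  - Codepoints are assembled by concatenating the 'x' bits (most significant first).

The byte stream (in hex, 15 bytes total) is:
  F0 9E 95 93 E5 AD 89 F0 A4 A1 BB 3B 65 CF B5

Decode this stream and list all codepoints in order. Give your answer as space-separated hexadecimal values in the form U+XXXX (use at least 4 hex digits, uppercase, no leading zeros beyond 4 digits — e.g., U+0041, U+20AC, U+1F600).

Answer: U+1E553 U+5B49 U+2487B U+003B U+0065 U+03F5

Derivation:
Byte[0]=F0: 4-byte lead, need 3 cont bytes. acc=0x0
Byte[1]=9E: continuation. acc=(acc<<6)|0x1E=0x1E
Byte[2]=95: continuation. acc=(acc<<6)|0x15=0x795
Byte[3]=93: continuation. acc=(acc<<6)|0x13=0x1E553
Completed: cp=U+1E553 (starts at byte 0)
Byte[4]=E5: 3-byte lead, need 2 cont bytes. acc=0x5
Byte[5]=AD: continuation. acc=(acc<<6)|0x2D=0x16D
Byte[6]=89: continuation. acc=(acc<<6)|0x09=0x5B49
Completed: cp=U+5B49 (starts at byte 4)
Byte[7]=F0: 4-byte lead, need 3 cont bytes. acc=0x0
Byte[8]=A4: continuation. acc=(acc<<6)|0x24=0x24
Byte[9]=A1: continuation. acc=(acc<<6)|0x21=0x921
Byte[10]=BB: continuation. acc=(acc<<6)|0x3B=0x2487B
Completed: cp=U+2487B (starts at byte 7)
Byte[11]=3B: 1-byte ASCII. cp=U+003B
Byte[12]=65: 1-byte ASCII. cp=U+0065
Byte[13]=CF: 2-byte lead, need 1 cont bytes. acc=0xF
Byte[14]=B5: continuation. acc=(acc<<6)|0x35=0x3F5
Completed: cp=U+03F5 (starts at byte 13)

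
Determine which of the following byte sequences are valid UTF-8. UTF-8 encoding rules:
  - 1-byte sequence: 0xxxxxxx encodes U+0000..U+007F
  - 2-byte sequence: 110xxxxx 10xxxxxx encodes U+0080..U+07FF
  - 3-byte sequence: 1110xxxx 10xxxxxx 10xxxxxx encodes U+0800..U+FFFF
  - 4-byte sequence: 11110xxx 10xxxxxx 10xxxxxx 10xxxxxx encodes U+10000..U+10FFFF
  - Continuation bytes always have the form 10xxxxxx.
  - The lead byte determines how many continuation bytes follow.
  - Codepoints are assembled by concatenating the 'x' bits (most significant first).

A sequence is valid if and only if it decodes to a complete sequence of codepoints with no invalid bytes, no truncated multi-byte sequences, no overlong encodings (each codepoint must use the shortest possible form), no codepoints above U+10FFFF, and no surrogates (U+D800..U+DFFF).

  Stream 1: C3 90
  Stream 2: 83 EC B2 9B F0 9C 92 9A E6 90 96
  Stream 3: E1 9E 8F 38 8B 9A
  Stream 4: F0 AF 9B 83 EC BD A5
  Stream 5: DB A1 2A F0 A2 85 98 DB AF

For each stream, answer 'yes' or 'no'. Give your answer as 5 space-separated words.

Stream 1: decodes cleanly. VALID
Stream 2: error at byte offset 0. INVALID
Stream 3: error at byte offset 4. INVALID
Stream 4: decodes cleanly. VALID
Stream 5: decodes cleanly. VALID

Answer: yes no no yes yes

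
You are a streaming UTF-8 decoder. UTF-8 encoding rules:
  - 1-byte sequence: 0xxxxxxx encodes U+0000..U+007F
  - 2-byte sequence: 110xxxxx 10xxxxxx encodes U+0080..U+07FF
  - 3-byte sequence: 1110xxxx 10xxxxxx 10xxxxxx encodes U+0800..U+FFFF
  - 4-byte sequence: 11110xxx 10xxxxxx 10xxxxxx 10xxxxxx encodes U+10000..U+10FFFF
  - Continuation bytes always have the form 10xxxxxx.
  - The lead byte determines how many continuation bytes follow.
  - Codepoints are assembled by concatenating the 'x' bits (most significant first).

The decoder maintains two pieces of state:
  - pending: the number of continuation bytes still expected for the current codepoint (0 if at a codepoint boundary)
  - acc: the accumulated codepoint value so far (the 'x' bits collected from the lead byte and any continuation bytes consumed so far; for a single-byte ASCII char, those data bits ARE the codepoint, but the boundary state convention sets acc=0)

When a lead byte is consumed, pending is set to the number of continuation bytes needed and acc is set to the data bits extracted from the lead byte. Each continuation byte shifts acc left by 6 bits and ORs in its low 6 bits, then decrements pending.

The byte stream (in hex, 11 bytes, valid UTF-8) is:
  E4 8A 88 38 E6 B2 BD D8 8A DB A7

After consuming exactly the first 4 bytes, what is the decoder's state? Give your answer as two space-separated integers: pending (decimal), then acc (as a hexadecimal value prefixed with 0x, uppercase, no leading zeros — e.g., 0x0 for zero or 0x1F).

Answer: 0 0x0

Derivation:
Byte[0]=E4: 3-byte lead. pending=2, acc=0x4
Byte[1]=8A: continuation. acc=(acc<<6)|0x0A=0x10A, pending=1
Byte[2]=88: continuation. acc=(acc<<6)|0x08=0x4288, pending=0
Byte[3]=38: 1-byte. pending=0, acc=0x0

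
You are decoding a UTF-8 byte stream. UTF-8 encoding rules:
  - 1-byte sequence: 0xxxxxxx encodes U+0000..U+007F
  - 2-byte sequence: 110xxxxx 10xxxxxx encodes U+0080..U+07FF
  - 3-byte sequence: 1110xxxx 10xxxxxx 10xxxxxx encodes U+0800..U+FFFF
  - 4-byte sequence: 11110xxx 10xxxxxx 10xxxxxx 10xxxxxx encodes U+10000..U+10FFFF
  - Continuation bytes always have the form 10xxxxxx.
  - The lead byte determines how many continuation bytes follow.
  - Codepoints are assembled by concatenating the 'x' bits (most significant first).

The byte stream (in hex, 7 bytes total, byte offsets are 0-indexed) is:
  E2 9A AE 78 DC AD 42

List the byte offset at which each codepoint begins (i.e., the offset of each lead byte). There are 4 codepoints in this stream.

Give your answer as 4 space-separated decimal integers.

Byte[0]=E2: 3-byte lead, need 2 cont bytes. acc=0x2
Byte[1]=9A: continuation. acc=(acc<<6)|0x1A=0x9A
Byte[2]=AE: continuation. acc=(acc<<6)|0x2E=0x26AE
Completed: cp=U+26AE (starts at byte 0)
Byte[3]=78: 1-byte ASCII. cp=U+0078
Byte[4]=DC: 2-byte lead, need 1 cont bytes. acc=0x1C
Byte[5]=AD: continuation. acc=(acc<<6)|0x2D=0x72D
Completed: cp=U+072D (starts at byte 4)
Byte[6]=42: 1-byte ASCII. cp=U+0042

Answer: 0 3 4 6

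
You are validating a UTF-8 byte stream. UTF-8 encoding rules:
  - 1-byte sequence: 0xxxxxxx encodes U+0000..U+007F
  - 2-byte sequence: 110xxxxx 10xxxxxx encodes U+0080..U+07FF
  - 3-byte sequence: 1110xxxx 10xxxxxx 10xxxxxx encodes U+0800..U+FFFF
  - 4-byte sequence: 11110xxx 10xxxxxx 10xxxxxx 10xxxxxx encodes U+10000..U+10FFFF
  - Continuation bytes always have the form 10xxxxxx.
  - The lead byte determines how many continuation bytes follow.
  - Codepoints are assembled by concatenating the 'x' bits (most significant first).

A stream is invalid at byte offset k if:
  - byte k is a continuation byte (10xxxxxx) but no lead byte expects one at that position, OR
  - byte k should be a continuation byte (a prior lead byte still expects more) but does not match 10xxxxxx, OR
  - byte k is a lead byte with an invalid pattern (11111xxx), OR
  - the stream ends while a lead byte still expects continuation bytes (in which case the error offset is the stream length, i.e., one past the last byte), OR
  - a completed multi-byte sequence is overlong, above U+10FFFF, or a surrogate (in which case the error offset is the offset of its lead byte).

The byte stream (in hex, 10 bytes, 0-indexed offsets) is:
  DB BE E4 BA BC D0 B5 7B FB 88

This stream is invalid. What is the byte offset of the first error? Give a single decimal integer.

Answer: 8

Derivation:
Byte[0]=DB: 2-byte lead, need 1 cont bytes. acc=0x1B
Byte[1]=BE: continuation. acc=(acc<<6)|0x3E=0x6FE
Completed: cp=U+06FE (starts at byte 0)
Byte[2]=E4: 3-byte lead, need 2 cont bytes. acc=0x4
Byte[3]=BA: continuation. acc=(acc<<6)|0x3A=0x13A
Byte[4]=BC: continuation. acc=(acc<<6)|0x3C=0x4EBC
Completed: cp=U+4EBC (starts at byte 2)
Byte[5]=D0: 2-byte lead, need 1 cont bytes. acc=0x10
Byte[6]=B5: continuation. acc=(acc<<6)|0x35=0x435
Completed: cp=U+0435 (starts at byte 5)
Byte[7]=7B: 1-byte ASCII. cp=U+007B
Byte[8]=FB: INVALID lead byte (not 0xxx/110x/1110/11110)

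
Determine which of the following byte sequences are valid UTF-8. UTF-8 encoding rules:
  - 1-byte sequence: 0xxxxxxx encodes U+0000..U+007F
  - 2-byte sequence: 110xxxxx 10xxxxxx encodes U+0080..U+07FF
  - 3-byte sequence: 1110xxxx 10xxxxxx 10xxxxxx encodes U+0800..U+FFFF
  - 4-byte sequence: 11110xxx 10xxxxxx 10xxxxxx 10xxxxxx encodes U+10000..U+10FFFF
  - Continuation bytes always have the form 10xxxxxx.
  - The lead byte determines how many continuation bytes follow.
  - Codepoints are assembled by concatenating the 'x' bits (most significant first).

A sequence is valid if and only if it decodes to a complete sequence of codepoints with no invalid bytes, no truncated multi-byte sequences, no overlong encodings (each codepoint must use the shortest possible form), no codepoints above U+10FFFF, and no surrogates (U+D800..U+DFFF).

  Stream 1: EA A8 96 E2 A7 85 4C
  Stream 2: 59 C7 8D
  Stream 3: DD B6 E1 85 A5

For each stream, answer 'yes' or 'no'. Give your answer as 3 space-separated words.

Stream 1: decodes cleanly. VALID
Stream 2: decodes cleanly. VALID
Stream 3: decodes cleanly. VALID

Answer: yes yes yes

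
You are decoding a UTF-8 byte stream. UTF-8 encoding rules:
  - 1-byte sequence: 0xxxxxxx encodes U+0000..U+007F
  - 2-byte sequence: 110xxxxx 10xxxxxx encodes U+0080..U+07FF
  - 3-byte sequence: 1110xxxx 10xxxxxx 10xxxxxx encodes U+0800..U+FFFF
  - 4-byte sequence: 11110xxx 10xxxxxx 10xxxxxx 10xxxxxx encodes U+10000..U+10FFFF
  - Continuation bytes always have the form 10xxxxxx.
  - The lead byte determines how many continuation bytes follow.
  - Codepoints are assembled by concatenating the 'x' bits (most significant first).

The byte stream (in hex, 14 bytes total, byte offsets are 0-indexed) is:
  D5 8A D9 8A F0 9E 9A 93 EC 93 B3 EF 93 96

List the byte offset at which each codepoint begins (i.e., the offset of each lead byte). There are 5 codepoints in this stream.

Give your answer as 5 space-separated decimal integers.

Byte[0]=D5: 2-byte lead, need 1 cont bytes. acc=0x15
Byte[1]=8A: continuation. acc=(acc<<6)|0x0A=0x54A
Completed: cp=U+054A (starts at byte 0)
Byte[2]=D9: 2-byte lead, need 1 cont bytes. acc=0x19
Byte[3]=8A: continuation. acc=(acc<<6)|0x0A=0x64A
Completed: cp=U+064A (starts at byte 2)
Byte[4]=F0: 4-byte lead, need 3 cont bytes. acc=0x0
Byte[5]=9E: continuation. acc=(acc<<6)|0x1E=0x1E
Byte[6]=9A: continuation. acc=(acc<<6)|0x1A=0x79A
Byte[7]=93: continuation. acc=(acc<<6)|0x13=0x1E693
Completed: cp=U+1E693 (starts at byte 4)
Byte[8]=EC: 3-byte lead, need 2 cont bytes. acc=0xC
Byte[9]=93: continuation. acc=(acc<<6)|0x13=0x313
Byte[10]=B3: continuation. acc=(acc<<6)|0x33=0xC4F3
Completed: cp=U+C4F3 (starts at byte 8)
Byte[11]=EF: 3-byte lead, need 2 cont bytes. acc=0xF
Byte[12]=93: continuation. acc=(acc<<6)|0x13=0x3D3
Byte[13]=96: continuation. acc=(acc<<6)|0x16=0xF4D6
Completed: cp=U+F4D6 (starts at byte 11)

Answer: 0 2 4 8 11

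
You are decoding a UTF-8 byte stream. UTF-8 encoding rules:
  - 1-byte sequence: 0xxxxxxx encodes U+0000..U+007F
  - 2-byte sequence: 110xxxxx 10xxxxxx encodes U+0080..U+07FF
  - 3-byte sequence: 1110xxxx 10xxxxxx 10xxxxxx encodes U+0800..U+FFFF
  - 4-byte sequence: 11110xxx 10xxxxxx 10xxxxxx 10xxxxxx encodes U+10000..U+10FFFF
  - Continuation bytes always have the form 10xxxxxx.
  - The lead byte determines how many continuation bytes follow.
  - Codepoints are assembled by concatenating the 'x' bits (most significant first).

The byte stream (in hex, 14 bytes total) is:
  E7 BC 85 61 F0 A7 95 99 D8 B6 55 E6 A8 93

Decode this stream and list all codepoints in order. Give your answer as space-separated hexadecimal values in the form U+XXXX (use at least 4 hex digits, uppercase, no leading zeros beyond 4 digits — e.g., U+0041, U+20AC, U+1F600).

Answer: U+7F05 U+0061 U+27559 U+0636 U+0055 U+6A13

Derivation:
Byte[0]=E7: 3-byte lead, need 2 cont bytes. acc=0x7
Byte[1]=BC: continuation. acc=(acc<<6)|0x3C=0x1FC
Byte[2]=85: continuation. acc=(acc<<6)|0x05=0x7F05
Completed: cp=U+7F05 (starts at byte 0)
Byte[3]=61: 1-byte ASCII. cp=U+0061
Byte[4]=F0: 4-byte lead, need 3 cont bytes. acc=0x0
Byte[5]=A7: continuation. acc=(acc<<6)|0x27=0x27
Byte[6]=95: continuation. acc=(acc<<6)|0x15=0x9D5
Byte[7]=99: continuation. acc=(acc<<6)|0x19=0x27559
Completed: cp=U+27559 (starts at byte 4)
Byte[8]=D8: 2-byte lead, need 1 cont bytes. acc=0x18
Byte[9]=B6: continuation. acc=(acc<<6)|0x36=0x636
Completed: cp=U+0636 (starts at byte 8)
Byte[10]=55: 1-byte ASCII. cp=U+0055
Byte[11]=E6: 3-byte lead, need 2 cont bytes. acc=0x6
Byte[12]=A8: continuation. acc=(acc<<6)|0x28=0x1A8
Byte[13]=93: continuation. acc=(acc<<6)|0x13=0x6A13
Completed: cp=U+6A13 (starts at byte 11)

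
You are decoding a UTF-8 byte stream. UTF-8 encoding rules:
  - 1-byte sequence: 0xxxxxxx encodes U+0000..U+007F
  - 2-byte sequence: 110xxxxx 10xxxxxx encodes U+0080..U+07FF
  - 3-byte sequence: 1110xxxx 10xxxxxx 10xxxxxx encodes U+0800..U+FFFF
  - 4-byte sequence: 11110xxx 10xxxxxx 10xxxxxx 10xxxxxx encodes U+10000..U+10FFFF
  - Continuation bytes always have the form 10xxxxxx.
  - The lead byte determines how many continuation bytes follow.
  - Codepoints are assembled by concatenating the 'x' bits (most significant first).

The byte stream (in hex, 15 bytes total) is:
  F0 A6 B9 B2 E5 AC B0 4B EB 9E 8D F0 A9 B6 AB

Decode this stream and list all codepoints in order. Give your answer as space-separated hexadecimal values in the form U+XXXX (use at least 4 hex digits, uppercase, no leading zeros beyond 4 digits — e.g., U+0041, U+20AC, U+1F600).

Answer: U+26E72 U+5B30 U+004B U+B78D U+29DAB

Derivation:
Byte[0]=F0: 4-byte lead, need 3 cont bytes. acc=0x0
Byte[1]=A6: continuation. acc=(acc<<6)|0x26=0x26
Byte[2]=B9: continuation. acc=(acc<<6)|0x39=0x9B9
Byte[3]=B2: continuation. acc=(acc<<6)|0x32=0x26E72
Completed: cp=U+26E72 (starts at byte 0)
Byte[4]=E5: 3-byte lead, need 2 cont bytes. acc=0x5
Byte[5]=AC: continuation. acc=(acc<<6)|0x2C=0x16C
Byte[6]=B0: continuation. acc=(acc<<6)|0x30=0x5B30
Completed: cp=U+5B30 (starts at byte 4)
Byte[7]=4B: 1-byte ASCII. cp=U+004B
Byte[8]=EB: 3-byte lead, need 2 cont bytes. acc=0xB
Byte[9]=9E: continuation. acc=(acc<<6)|0x1E=0x2DE
Byte[10]=8D: continuation. acc=(acc<<6)|0x0D=0xB78D
Completed: cp=U+B78D (starts at byte 8)
Byte[11]=F0: 4-byte lead, need 3 cont bytes. acc=0x0
Byte[12]=A9: continuation. acc=(acc<<6)|0x29=0x29
Byte[13]=B6: continuation. acc=(acc<<6)|0x36=0xA76
Byte[14]=AB: continuation. acc=(acc<<6)|0x2B=0x29DAB
Completed: cp=U+29DAB (starts at byte 11)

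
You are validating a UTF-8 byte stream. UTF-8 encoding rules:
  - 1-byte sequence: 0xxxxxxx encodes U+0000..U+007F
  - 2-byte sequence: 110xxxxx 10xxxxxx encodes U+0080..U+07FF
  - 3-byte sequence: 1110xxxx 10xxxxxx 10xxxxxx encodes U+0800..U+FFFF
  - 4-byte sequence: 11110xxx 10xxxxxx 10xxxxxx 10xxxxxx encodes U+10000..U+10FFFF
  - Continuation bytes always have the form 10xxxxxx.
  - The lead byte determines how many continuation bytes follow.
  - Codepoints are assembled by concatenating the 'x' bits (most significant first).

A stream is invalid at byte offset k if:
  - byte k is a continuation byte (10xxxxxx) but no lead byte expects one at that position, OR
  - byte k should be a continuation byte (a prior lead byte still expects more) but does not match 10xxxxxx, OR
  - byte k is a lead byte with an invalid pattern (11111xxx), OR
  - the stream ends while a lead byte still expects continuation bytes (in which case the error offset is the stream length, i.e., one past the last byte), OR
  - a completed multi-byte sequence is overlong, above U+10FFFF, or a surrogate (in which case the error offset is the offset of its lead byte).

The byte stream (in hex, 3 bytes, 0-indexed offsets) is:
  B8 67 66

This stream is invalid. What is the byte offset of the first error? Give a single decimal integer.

Byte[0]=B8: INVALID lead byte (not 0xxx/110x/1110/11110)

Answer: 0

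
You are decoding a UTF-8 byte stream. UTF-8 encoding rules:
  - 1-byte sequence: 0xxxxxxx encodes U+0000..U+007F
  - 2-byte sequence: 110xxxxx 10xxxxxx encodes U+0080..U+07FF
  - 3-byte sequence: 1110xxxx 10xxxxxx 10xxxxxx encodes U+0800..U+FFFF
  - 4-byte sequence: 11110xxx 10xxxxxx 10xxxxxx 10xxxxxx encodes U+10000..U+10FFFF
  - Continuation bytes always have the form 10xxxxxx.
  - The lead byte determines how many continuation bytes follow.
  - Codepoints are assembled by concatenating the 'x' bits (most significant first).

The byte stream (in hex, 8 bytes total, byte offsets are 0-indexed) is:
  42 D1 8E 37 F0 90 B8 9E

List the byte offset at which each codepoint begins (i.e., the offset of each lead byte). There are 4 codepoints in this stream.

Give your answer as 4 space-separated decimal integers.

Byte[0]=42: 1-byte ASCII. cp=U+0042
Byte[1]=D1: 2-byte lead, need 1 cont bytes. acc=0x11
Byte[2]=8E: continuation. acc=(acc<<6)|0x0E=0x44E
Completed: cp=U+044E (starts at byte 1)
Byte[3]=37: 1-byte ASCII. cp=U+0037
Byte[4]=F0: 4-byte lead, need 3 cont bytes. acc=0x0
Byte[5]=90: continuation. acc=(acc<<6)|0x10=0x10
Byte[6]=B8: continuation. acc=(acc<<6)|0x38=0x438
Byte[7]=9E: continuation. acc=(acc<<6)|0x1E=0x10E1E
Completed: cp=U+10E1E (starts at byte 4)

Answer: 0 1 3 4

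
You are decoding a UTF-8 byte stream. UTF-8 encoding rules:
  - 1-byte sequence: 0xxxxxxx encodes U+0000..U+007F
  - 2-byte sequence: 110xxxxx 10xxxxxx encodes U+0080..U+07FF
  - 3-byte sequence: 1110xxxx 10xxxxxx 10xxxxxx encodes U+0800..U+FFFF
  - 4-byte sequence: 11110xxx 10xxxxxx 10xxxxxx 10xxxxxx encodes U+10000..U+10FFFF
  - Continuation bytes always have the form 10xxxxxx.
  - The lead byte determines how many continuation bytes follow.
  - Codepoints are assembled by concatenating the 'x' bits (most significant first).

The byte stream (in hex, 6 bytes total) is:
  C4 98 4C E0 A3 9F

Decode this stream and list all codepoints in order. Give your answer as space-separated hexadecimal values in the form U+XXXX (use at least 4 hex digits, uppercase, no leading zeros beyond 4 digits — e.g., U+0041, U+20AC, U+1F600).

Answer: U+0118 U+004C U+08DF

Derivation:
Byte[0]=C4: 2-byte lead, need 1 cont bytes. acc=0x4
Byte[1]=98: continuation. acc=(acc<<6)|0x18=0x118
Completed: cp=U+0118 (starts at byte 0)
Byte[2]=4C: 1-byte ASCII. cp=U+004C
Byte[3]=E0: 3-byte lead, need 2 cont bytes. acc=0x0
Byte[4]=A3: continuation. acc=(acc<<6)|0x23=0x23
Byte[5]=9F: continuation. acc=(acc<<6)|0x1F=0x8DF
Completed: cp=U+08DF (starts at byte 3)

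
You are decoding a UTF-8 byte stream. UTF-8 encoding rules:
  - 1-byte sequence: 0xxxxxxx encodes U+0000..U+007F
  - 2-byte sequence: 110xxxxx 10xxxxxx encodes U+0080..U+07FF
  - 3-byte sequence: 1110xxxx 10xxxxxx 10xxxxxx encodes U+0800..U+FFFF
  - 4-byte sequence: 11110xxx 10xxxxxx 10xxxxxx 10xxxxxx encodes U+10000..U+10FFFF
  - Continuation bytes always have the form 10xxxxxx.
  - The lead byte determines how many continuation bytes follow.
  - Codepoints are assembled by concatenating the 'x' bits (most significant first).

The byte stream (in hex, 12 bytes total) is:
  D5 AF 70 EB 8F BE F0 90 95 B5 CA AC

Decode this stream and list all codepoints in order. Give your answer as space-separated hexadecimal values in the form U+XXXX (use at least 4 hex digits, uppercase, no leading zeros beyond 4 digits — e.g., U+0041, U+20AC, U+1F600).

Answer: U+056F U+0070 U+B3FE U+10575 U+02AC

Derivation:
Byte[0]=D5: 2-byte lead, need 1 cont bytes. acc=0x15
Byte[1]=AF: continuation. acc=(acc<<6)|0x2F=0x56F
Completed: cp=U+056F (starts at byte 0)
Byte[2]=70: 1-byte ASCII. cp=U+0070
Byte[3]=EB: 3-byte lead, need 2 cont bytes. acc=0xB
Byte[4]=8F: continuation. acc=(acc<<6)|0x0F=0x2CF
Byte[5]=BE: continuation. acc=(acc<<6)|0x3E=0xB3FE
Completed: cp=U+B3FE (starts at byte 3)
Byte[6]=F0: 4-byte lead, need 3 cont bytes. acc=0x0
Byte[7]=90: continuation. acc=(acc<<6)|0x10=0x10
Byte[8]=95: continuation. acc=(acc<<6)|0x15=0x415
Byte[9]=B5: continuation. acc=(acc<<6)|0x35=0x10575
Completed: cp=U+10575 (starts at byte 6)
Byte[10]=CA: 2-byte lead, need 1 cont bytes. acc=0xA
Byte[11]=AC: continuation. acc=(acc<<6)|0x2C=0x2AC
Completed: cp=U+02AC (starts at byte 10)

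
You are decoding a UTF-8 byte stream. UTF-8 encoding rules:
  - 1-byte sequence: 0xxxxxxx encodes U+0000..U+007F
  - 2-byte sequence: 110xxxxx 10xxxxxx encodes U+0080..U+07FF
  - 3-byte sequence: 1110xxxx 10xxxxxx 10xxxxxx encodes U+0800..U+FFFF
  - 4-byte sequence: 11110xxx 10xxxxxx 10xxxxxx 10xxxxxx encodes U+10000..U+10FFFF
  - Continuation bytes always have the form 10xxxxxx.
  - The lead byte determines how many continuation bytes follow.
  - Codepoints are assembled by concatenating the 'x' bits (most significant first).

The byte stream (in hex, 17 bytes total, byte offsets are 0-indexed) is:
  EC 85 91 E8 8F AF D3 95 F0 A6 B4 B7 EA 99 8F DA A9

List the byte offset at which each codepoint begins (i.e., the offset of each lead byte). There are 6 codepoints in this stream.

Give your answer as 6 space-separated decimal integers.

Byte[0]=EC: 3-byte lead, need 2 cont bytes. acc=0xC
Byte[1]=85: continuation. acc=(acc<<6)|0x05=0x305
Byte[2]=91: continuation. acc=(acc<<6)|0x11=0xC151
Completed: cp=U+C151 (starts at byte 0)
Byte[3]=E8: 3-byte lead, need 2 cont bytes. acc=0x8
Byte[4]=8F: continuation. acc=(acc<<6)|0x0F=0x20F
Byte[5]=AF: continuation. acc=(acc<<6)|0x2F=0x83EF
Completed: cp=U+83EF (starts at byte 3)
Byte[6]=D3: 2-byte lead, need 1 cont bytes. acc=0x13
Byte[7]=95: continuation. acc=(acc<<6)|0x15=0x4D5
Completed: cp=U+04D5 (starts at byte 6)
Byte[8]=F0: 4-byte lead, need 3 cont bytes. acc=0x0
Byte[9]=A6: continuation. acc=(acc<<6)|0x26=0x26
Byte[10]=B4: continuation. acc=(acc<<6)|0x34=0x9B4
Byte[11]=B7: continuation. acc=(acc<<6)|0x37=0x26D37
Completed: cp=U+26D37 (starts at byte 8)
Byte[12]=EA: 3-byte lead, need 2 cont bytes. acc=0xA
Byte[13]=99: continuation. acc=(acc<<6)|0x19=0x299
Byte[14]=8F: continuation. acc=(acc<<6)|0x0F=0xA64F
Completed: cp=U+A64F (starts at byte 12)
Byte[15]=DA: 2-byte lead, need 1 cont bytes. acc=0x1A
Byte[16]=A9: continuation. acc=(acc<<6)|0x29=0x6A9
Completed: cp=U+06A9 (starts at byte 15)

Answer: 0 3 6 8 12 15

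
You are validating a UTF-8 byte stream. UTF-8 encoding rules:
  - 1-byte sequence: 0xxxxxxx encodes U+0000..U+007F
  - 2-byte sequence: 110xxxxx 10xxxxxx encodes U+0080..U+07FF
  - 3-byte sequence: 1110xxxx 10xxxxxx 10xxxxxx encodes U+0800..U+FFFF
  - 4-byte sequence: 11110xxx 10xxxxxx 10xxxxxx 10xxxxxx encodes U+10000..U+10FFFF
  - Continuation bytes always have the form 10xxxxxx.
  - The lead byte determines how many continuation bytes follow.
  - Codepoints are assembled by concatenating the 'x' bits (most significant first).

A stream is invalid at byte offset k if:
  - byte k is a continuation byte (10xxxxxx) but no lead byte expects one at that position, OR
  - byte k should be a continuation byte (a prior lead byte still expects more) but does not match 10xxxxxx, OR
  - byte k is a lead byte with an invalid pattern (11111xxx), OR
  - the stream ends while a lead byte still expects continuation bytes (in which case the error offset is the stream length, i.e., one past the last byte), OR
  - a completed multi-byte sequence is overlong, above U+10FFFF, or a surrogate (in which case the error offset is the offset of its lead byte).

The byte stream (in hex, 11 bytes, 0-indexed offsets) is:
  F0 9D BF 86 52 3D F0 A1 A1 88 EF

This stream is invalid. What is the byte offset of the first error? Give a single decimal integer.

Answer: 11

Derivation:
Byte[0]=F0: 4-byte lead, need 3 cont bytes. acc=0x0
Byte[1]=9D: continuation. acc=(acc<<6)|0x1D=0x1D
Byte[2]=BF: continuation. acc=(acc<<6)|0x3F=0x77F
Byte[3]=86: continuation. acc=(acc<<6)|0x06=0x1DFC6
Completed: cp=U+1DFC6 (starts at byte 0)
Byte[4]=52: 1-byte ASCII. cp=U+0052
Byte[5]=3D: 1-byte ASCII. cp=U+003D
Byte[6]=F0: 4-byte lead, need 3 cont bytes. acc=0x0
Byte[7]=A1: continuation. acc=(acc<<6)|0x21=0x21
Byte[8]=A1: continuation. acc=(acc<<6)|0x21=0x861
Byte[9]=88: continuation. acc=(acc<<6)|0x08=0x21848
Completed: cp=U+21848 (starts at byte 6)
Byte[10]=EF: 3-byte lead, need 2 cont bytes. acc=0xF
Byte[11]: stream ended, expected continuation. INVALID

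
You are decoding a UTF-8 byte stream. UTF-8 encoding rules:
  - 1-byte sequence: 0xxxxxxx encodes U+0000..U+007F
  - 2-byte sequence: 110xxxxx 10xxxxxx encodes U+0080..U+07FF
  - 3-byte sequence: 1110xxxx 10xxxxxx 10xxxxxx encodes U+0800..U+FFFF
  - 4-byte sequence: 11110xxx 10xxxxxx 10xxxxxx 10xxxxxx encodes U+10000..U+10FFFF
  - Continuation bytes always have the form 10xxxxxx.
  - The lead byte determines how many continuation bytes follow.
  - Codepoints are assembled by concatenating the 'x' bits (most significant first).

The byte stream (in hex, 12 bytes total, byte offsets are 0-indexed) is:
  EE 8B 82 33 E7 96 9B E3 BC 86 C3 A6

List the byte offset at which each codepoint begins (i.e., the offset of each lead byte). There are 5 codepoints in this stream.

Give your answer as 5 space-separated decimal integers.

Answer: 0 3 4 7 10

Derivation:
Byte[0]=EE: 3-byte lead, need 2 cont bytes. acc=0xE
Byte[1]=8B: continuation. acc=(acc<<6)|0x0B=0x38B
Byte[2]=82: continuation. acc=(acc<<6)|0x02=0xE2C2
Completed: cp=U+E2C2 (starts at byte 0)
Byte[3]=33: 1-byte ASCII. cp=U+0033
Byte[4]=E7: 3-byte lead, need 2 cont bytes. acc=0x7
Byte[5]=96: continuation. acc=(acc<<6)|0x16=0x1D6
Byte[6]=9B: continuation. acc=(acc<<6)|0x1B=0x759B
Completed: cp=U+759B (starts at byte 4)
Byte[7]=E3: 3-byte lead, need 2 cont bytes. acc=0x3
Byte[8]=BC: continuation. acc=(acc<<6)|0x3C=0xFC
Byte[9]=86: continuation. acc=(acc<<6)|0x06=0x3F06
Completed: cp=U+3F06 (starts at byte 7)
Byte[10]=C3: 2-byte lead, need 1 cont bytes. acc=0x3
Byte[11]=A6: continuation. acc=(acc<<6)|0x26=0xE6
Completed: cp=U+00E6 (starts at byte 10)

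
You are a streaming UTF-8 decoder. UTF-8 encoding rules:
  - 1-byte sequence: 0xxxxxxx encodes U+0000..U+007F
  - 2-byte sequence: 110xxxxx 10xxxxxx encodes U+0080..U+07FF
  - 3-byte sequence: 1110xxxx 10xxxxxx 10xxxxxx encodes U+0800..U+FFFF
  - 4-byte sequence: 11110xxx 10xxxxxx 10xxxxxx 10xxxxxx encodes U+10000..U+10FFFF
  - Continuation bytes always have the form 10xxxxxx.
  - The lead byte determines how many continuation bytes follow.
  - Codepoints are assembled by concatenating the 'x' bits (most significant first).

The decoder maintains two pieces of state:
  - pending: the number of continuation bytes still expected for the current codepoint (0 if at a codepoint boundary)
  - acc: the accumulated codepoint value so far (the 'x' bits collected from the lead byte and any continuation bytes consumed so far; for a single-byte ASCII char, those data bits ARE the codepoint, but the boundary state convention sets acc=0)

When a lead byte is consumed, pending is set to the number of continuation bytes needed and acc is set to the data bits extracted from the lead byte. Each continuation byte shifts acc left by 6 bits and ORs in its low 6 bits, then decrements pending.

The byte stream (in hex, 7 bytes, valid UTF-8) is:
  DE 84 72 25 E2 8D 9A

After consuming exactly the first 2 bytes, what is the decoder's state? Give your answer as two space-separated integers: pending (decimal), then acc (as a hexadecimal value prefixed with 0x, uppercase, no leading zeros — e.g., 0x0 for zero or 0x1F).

Byte[0]=DE: 2-byte lead. pending=1, acc=0x1E
Byte[1]=84: continuation. acc=(acc<<6)|0x04=0x784, pending=0

Answer: 0 0x784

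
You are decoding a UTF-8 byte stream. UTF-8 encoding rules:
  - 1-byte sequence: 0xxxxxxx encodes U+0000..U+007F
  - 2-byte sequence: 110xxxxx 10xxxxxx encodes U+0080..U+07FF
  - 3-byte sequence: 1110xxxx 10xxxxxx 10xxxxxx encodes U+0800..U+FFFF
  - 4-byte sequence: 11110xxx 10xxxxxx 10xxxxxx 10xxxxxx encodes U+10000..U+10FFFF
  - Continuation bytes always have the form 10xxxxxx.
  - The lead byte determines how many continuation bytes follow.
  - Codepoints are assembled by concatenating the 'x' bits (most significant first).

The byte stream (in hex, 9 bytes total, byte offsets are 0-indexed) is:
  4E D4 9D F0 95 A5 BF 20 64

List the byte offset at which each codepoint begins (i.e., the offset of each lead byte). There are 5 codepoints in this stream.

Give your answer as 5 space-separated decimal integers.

Byte[0]=4E: 1-byte ASCII. cp=U+004E
Byte[1]=D4: 2-byte lead, need 1 cont bytes. acc=0x14
Byte[2]=9D: continuation. acc=(acc<<6)|0x1D=0x51D
Completed: cp=U+051D (starts at byte 1)
Byte[3]=F0: 4-byte lead, need 3 cont bytes. acc=0x0
Byte[4]=95: continuation. acc=(acc<<6)|0x15=0x15
Byte[5]=A5: continuation. acc=(acc<<6)|0x25=0x565
Byte[6]=BF: continuation. acc=(acc<<6)|0x3F=0x1597F
Completed: cp=U+1597F (starts at byte 3)
Byte[7]=20: 1-byte ASCII. cp=U+0020
Byte[8]=64: 1-byte ASCII. cp=U+0064

Answer: 0 1 3 7 8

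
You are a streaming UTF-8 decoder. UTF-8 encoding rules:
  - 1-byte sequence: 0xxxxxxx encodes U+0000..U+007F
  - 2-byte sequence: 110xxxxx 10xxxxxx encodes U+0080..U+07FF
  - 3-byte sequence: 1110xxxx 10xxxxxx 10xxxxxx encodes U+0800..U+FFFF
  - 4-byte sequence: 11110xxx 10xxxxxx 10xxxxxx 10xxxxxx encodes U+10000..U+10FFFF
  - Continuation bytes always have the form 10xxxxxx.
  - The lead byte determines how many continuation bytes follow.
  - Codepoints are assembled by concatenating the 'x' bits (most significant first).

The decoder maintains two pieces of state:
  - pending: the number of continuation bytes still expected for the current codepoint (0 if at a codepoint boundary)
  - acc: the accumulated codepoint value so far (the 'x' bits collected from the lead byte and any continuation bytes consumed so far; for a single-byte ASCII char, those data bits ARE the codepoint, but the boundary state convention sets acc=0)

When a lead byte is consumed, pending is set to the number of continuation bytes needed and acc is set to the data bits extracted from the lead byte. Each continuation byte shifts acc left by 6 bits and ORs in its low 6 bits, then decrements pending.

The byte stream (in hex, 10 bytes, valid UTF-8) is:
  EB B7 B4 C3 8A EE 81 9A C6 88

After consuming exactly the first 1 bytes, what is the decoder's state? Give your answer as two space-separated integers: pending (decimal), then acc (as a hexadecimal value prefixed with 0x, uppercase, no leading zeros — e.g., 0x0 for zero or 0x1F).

Byte[0]=EB: 3-byte lead. pending=2, acc=0xB

Answer: 2 0xB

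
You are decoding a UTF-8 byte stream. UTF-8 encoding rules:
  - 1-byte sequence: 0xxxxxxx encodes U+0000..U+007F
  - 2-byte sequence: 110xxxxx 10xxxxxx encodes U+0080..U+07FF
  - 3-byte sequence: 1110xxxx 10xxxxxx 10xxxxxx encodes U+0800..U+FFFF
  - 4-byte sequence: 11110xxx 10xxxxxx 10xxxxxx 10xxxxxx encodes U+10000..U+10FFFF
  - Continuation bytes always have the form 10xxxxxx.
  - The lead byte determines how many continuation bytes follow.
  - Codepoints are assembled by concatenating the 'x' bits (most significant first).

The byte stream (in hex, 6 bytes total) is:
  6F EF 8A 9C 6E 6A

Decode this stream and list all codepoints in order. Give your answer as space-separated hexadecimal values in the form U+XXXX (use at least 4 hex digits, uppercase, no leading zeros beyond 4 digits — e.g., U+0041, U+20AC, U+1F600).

Byte[0]=6F: 1-byte ASCII. cp=U+006F
Byte[1]=EF: 3-byte lead, need 2 cont bytes. acc=0xF
Byte[2]=8A: continuation. acc=(acc<<6)|0x0A=0x3CA
Byte[3]=9C: continuation. acc=(acc<<6)|0x1C=0xF29C
Completed: cp=U+F29C (starts at byte 1)
Byte[4]=6E: 1-byte ASCII. cp=U+006E
Byte[5]=6A: 1-byte ASCII. cp=U+006A

Answer: U+006F U+F29C U+006E U+006A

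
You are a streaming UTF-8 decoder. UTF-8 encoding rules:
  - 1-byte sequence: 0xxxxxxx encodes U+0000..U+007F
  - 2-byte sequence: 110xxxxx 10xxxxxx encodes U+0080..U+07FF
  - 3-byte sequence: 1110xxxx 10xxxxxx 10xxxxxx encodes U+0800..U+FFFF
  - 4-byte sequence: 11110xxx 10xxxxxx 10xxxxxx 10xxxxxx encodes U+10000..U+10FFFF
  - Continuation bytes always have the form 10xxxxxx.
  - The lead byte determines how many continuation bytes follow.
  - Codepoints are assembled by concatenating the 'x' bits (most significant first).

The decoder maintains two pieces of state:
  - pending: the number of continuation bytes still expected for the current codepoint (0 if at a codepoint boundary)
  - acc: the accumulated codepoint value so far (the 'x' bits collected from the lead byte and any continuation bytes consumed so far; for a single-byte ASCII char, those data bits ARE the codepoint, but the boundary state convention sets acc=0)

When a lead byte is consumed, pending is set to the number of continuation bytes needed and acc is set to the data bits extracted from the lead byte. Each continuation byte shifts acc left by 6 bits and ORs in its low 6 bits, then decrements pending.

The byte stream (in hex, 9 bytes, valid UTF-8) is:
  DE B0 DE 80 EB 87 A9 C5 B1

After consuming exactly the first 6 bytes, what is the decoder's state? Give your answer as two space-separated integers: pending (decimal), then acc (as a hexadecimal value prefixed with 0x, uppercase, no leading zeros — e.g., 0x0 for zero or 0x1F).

Byte[0]=DE: 2-byte lead. pending=1, acc=0x1E
Byte[1]=B0: continuation. acc=(acc<<6)|0x30=0x7B0, pending=0
Byte[2]=DE: 2-byte lead. pending=1, acc=0x1E
Byte[3]=80: continuation. acc=(acc<<6)|0x00=0x780, pending=0
Byte[4]=EB: 3-byte lead. pending=2, acc=0xB
Byte[5]=87: continuation. acc=(acc<<6)|0x07=0x2C7, pending=1

Answer: 1 0x2C7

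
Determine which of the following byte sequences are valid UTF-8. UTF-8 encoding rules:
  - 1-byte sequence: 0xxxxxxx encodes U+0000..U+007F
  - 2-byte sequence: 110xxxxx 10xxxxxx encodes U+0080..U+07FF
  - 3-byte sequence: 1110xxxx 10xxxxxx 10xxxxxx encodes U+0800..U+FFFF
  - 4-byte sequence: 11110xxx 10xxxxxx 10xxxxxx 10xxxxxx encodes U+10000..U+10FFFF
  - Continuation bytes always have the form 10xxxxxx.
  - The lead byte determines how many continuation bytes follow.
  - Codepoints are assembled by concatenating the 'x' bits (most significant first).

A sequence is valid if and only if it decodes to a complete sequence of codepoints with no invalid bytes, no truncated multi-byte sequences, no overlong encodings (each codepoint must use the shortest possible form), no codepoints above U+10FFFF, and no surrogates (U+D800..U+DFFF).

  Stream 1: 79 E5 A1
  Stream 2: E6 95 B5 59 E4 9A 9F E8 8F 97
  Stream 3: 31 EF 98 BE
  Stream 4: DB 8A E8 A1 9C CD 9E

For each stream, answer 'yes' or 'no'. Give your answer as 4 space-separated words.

Answer: no yes yes yes

Derivation:
Stream 1: error at byte offset 3. INVALID
Stream 2: decodes cleanly. VALID
Stream 3: decodes cleanly. VALID
Stream 4: decodes cleanly. VALID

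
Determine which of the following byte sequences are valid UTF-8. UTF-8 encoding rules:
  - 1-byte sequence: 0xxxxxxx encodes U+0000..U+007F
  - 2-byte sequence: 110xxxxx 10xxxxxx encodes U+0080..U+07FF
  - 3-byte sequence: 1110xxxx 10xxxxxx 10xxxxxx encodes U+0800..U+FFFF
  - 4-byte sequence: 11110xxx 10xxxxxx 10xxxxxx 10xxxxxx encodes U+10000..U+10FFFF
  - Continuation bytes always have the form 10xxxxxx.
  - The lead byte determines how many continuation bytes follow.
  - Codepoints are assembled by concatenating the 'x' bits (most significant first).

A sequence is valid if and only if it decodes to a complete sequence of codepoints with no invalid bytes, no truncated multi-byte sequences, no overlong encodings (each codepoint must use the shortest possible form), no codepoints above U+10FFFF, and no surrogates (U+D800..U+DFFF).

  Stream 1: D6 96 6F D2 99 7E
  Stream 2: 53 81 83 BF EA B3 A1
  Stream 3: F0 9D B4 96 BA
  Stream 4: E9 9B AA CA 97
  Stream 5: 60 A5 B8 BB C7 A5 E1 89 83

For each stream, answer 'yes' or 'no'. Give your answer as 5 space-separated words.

Answer: yes no no yes no

Derivation:
Stream 1: decodes cleanly. VALID
Stream 2: error at byte offset 1. INVALID
Stream 3: error at byte offset 4. INVALID
Stream 4: decodes cleanly. VALID
Stream 5: error at byte offset 1. INVALID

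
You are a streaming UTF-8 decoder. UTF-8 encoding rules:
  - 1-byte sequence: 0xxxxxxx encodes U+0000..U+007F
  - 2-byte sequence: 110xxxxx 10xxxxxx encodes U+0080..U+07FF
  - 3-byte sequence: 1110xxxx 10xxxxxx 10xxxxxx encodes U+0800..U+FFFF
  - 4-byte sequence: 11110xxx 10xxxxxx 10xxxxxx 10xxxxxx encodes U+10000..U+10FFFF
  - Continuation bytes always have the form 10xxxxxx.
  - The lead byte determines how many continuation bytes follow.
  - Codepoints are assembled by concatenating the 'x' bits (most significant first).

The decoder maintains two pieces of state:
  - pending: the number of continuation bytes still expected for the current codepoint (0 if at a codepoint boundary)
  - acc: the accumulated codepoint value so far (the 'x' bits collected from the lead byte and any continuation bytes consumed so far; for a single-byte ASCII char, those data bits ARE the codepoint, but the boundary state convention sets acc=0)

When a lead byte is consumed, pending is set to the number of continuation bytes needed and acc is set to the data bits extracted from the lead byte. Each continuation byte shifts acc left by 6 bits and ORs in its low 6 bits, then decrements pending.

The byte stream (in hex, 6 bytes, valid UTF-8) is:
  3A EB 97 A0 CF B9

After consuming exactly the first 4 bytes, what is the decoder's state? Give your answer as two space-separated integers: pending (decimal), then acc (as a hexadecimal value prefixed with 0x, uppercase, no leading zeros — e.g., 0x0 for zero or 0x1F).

Byte[0]=3A: 1-byte. pending=0, acc=0x0
Byte[1]=EB: 3-byte lead. pending=2, acc=0xB
Byte[2]=97: continuation. acc=(acc<<6)|0x17=0x2D7, pending=1
Byte[3]=A0: continuation. acc=(acc<<6)|0x20=0xB5E0, pending=0

Answer: 0 0xB5E0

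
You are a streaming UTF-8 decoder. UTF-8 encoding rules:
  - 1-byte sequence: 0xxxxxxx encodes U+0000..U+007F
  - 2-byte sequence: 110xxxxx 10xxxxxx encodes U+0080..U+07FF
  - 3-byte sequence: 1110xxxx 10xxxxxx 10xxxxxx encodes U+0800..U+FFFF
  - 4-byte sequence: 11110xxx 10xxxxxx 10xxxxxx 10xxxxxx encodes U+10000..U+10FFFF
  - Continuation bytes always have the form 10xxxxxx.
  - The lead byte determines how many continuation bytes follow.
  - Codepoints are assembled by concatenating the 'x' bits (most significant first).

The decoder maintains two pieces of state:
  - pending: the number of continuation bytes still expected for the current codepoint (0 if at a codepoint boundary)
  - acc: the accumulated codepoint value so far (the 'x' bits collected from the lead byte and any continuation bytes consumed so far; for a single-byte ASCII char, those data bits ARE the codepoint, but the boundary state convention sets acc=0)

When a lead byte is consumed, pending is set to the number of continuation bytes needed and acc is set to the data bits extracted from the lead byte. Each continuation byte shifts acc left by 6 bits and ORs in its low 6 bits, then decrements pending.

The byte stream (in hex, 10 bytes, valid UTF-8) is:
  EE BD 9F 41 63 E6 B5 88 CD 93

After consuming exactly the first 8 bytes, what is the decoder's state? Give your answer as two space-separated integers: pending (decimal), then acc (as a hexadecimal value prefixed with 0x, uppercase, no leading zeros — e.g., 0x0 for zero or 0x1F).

Byte[0]=EE: 3-byte lead. pending=2, acc=0xE
Byte[1]=BD: continuation. acc=(acc<<6)|0x3D=0x3BD, pending=1
Byte[2]=9F: continuation. acc=(acc<<6)|0x1F=0xEF5F, pending=0
Byte[3]=41: 1-byte. pending=0, acc=0x0
Byte[4]=63: 1-byte. pending=0, acc=0x0
Byte[5]=E6: 3-byte lead. pending=2, acc=0x6
Byte[6]=B5: continuation. acc=(acc<<6)|0x35=0x1B5, pending=1
Byte[7]=88: continuation. acc=(acc<<6)|0x08=0x6D48, pending=0

Answer: 0 0x6D48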